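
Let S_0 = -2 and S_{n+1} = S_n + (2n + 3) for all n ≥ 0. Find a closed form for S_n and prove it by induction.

Claim: S_n = n^2 + 2n − 2.

Base case: S_0 = -2, and 0^2 + 2·0 − 2 = -2.
Assume S_m = m^2 + 2m − 2.
Then S_{m+1} = S_m + (2m + 3) = (m^2 + 2m − 2) + (2m + 3) = m^2 + 4m + 1,
and (m+1)^2 + 2·(m+1) − 2 = m^2 + 4m + 1.
Hence S_n = n^2 + 2n − 2 for every n ≥ 0, by induction.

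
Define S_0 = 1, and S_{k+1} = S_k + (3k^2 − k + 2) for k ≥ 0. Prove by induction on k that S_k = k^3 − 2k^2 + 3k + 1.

Base case: S_0 = 1, and 0^3 − 2·0^2 + 3·0 + 1 = 1.
Assume S_m = m^3 − 2m^2 + 3m + 1.
Then S_{m+1} = S_m + (3m^2 − m + 2) = (m^3 − 2m^2 + 3m + 1) + (3m^2 − m + 2) = m^3 + m^2 + 2m + 3,
and (m+1)^3 − 2·(m+1)^2 + 3·(m+1) + 1 = m^3 + m^2 + 2m + 3.
Hence S_k = k^3 − 2k^2 + 3k + 1 for every k ≥ 0, by induction.

S_k = k^3 − 2k^2 + 3k + 1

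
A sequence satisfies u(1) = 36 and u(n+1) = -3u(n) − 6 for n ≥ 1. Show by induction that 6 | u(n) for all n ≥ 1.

Base case: u(1) = 36 = 6·6, so 6 | u(1).
Assume 6 | u(m), so u(m) = 6t for some integer t.
Then u(m+1) = -3u(m) − 6 = -3·(6t) − 6 = 6(-3t − 1), so 6 | u(m+1).
This completes the inductive step, so 6 | u(n) for all n ≥ 1.

6 | u(n)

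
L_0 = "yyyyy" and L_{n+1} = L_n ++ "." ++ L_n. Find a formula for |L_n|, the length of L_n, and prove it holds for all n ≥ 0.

Claim: |L_n| = 6·2^n − 1.

Base case: |L_0| = 5, and 6·2^0 − 1 = 5.
Assume |L_r| = 6·2^r − 1.
Then |L_{r+1}| = |L_r| + 1 + |L_r| = 2|L_r| + 1 = 2(6·2^r − 1) + 1 = 6·2^{r+1} − 2 + 1 = 6·2^{r+1} − 1.
Hence |L_n| = 6·2^n − 1 for every n ≥ 0, by induction.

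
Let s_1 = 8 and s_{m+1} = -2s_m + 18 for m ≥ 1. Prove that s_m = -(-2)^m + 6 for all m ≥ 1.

Base case: s_1 = 8, and -(-2)^1 + 6 = 2 + 6 = 8.
Assume s_j = -(-2)^j + 6 for some j ≥ 1.
Then s_{j+1} = -2s_j + 18 = -2·(-(-2)^j + 6) + 18 = 2·(-2)^j − 12 + 18 = -(-2)^{j+1} + 6.
So the formula holds for j+1, and by induction s_m = -(-2)^m + 6 for all m ≥ 1.

s_m = -(-2)^m + 6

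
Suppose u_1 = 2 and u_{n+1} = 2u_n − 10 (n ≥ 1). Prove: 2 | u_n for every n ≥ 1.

Base case: u_1 = 2 = 2·1, so 2 | u_1.
Assume 2 | u_m, so u_m = 2t for some integer t.
Then u_{m+1} = 2u_m − 10 = 2·(2t) − 10 = 2(2t − 5), so 2 | u_{m+1}.
By induction, 2 | u_n for all n ≥ 1.

2 | u_n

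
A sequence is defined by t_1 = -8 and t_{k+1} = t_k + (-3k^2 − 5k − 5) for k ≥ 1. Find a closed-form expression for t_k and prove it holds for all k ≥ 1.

Claim: t_k = -k^3 − k^2 − 3k − 3.

Base case: t_1 = -8, and -1^3 − 1^2 − 3·1 − 3 = -8.
Assume t_m = -m^3 − m^2 − 3m − 3.
Then t_{m+1} = t_m + (-3m^2 − 5m − 5) = (-m^3 − m^2 − 3m − 3) + (-3m^2 − 5m − 5) = -m^3 − 4m^2 − 8m − 8,
and -(m+1)^3 − (m+1)^2 − 3·(m+1) − 3 = -m^3 − 4m^2 − 8m − 8.
This completes the inductive step, so t_k = -k^3 − k^2 − 3k − 3 for all k ≥ 1.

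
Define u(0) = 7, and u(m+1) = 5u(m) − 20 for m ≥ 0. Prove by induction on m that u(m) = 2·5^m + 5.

Base case: u(0) = 7, and 2·5^0 + 5 = 2 + 5 = 7.
Assume u(k) = 2·5^k + 5 for some k ≥ 0.
Then u(k+1) = 5u(k) − 20 = 5·(2·5^k + 5) − 20 = 10·5^k + 25 − 20 = 2·5^{k+1} + 5.
So the formula holds for k+1, and by induction u(m) = 2·5^m + 5 for all m ≥ 0.

u(m) = 2·5^m + 5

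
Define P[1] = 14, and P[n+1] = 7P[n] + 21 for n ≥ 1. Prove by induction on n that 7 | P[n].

Base case: P[1] = 14 = 7·2, so 7 | P[1].
Assume 7 | P[j], so P[j] = 7t for some integer t.
Then P[j+1] = 7P[j] + 21 = 7·(7t) + 21 = 7(7t + 3), so 7 | P[j+1].
This completes the inductive step, so 7 | P[n] for all n ≥ 1.

7 | P[n]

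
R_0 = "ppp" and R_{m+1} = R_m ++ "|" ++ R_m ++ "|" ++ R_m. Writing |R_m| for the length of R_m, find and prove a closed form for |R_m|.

Claim: |R_m| = 4·3^m − 1.

Base case: |R_0| = 3, and 4·3^0 − 1 = 3.
Assume |R_r| = 4·3^r − 1.
Then |R_{r+1}| = 3|R_r| + 2 = 3(4·3^r − 1) + 2 = 4·3^{r+1} − 3 + 2 = 4·3^{r+1} − 1.
So the formula holds for r+1, and by induction |R_m| = 4·3^m − 1 for all m ≥ 0.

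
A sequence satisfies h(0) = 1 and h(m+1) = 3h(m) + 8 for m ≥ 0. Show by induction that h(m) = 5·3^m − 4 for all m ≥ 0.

Base case: h(0) = 1, and 5·3^0 − 4 = 5 − 4 = 1.
Assume h(k) = 5·3^k − 4 for some k ≥ 0.
Then h(k+1) = 3h(k) + 8 = 3·(5·3^k − 4) + 8 = 15·3^k − 12 + 8 = 5·3^{k+1} − 4.
By induction, h(m) = 5·3^m − 4 for all m ≥ 0.

h(m) = 5·3^m − 4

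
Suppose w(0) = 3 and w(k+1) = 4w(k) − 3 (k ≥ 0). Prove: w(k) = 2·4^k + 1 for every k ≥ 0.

Base case: w(0) = 3, and 2·4^0 + 1 = 2 + 1 = 3.
Assume w(m) = 2·4^m + 1 for some m ≥ 0.
Then w(m+1) = 4w(m) − 3 = 4·(2·4^m + 1) − 3 = 8·4^m + 4 − 3 = 2·4^{m+1} + 1.
This completes the inductive step, so w(k) = 2·4^k + 1 for all k ≥ 0.

w(k) = 2·4^k + 1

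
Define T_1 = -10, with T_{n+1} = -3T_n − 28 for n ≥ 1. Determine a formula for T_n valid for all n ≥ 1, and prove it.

Claim: T_n = (-3)^n − 7.

Base case: T_1 = -10, and (-3)^1 − 7 = -3 − 7 = -10.
Assume T_k = (-3)^k − 7 for some k ≥ 1.
Then T_{k+1} = -3T_k − 28 = -3·((-3)^k − 7) − 28 = -3·(-3)^k + 21 − 28 = (-3)^{k+1} − 7.
Hence T_n = (-3)^n − 7 for every n ≥ 1, by induction.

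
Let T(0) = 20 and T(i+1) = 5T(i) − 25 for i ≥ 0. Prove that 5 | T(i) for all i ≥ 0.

Base case: T(0) = 20 = 5·4, so 5 | T(0).
Assume 5 | T(m), so T(m) = 5t for some integer t.
Then T(m+1) = 5T(m) − 25 = 5·(5t) − 25 = 5(5t − 5), so 5 | T(m+1).
Hence 5 | T(i) for every i ≥ 0, by induction.

5 | T(i)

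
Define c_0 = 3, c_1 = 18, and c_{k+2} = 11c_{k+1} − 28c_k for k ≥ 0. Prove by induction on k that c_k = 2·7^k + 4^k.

Base cases: c_0 = 3 and 2·7^0 + 4^0 = 3; c_1 = 18 and 2·7^1 + 4^1 = 18.
Assume c_j = 2·7^j + 4^j for all 0 ≤ j ≤ m, where m ≥ 1.
Then c_{m+1} = 11c_m − 28c_{m−1} = 11·(2·7^m + 4^m) − 28·(2·7^{m−1} + 4^{m−1}) = 2·(11·7 − 28)7^{m−1} + (11·4 − 28)4^{m−1} = 98·7^{m−1} + 16·4^{m−1} = 2·7^{m+1} + 4^{m+1}.
So the formula holds for m+1, and by strong induction c_k = 2·7^k + 4^k for all k ≥ 0.

c_k = 2·7^k + 4^k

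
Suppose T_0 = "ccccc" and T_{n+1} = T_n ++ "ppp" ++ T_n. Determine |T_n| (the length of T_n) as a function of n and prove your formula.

Claim: |T_n| = 2^{n+3} − 3.

Base case: |T_0| = 5, and 2^{0+3} − 3 = 5.
Assume |T_r| = 2^{r+3} − 3.
Then |T_{r+1}| = |T_r| + 3 + |T_r| = 2|T_r| + 3 = 2(2^{r+3} − 3) + 3 = 2^{r+1+3} − 6 + 3 = 2^{r+1+3} − 3.
So the formula holds for r+1, and by induction |T_n| = 2^{n+3} − 3 for all n ≥ 0.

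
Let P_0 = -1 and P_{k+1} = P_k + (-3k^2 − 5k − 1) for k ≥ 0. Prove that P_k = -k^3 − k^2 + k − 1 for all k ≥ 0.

Base case: P_0 = -1, and -0^3 − 0^2 + 0 − 1 = -1.
Assume P_m = -m^3 − m^2 + m − 1.
Then P_{m+1} = P_m + (-3m^2 − 5m − 1) = (-m^3 − m^2 + m − 1) + (-3m^2 − 5m − 1) = -m^3 − 4m^2 − 4m − 2,
and -(m+1)^3 − (m+1)^2 + (m+1) − 1 = -m^3 − 4m^2 − 4m − 2.
This completes the inductive step, so P_k = -k^3 − k^2 + k − 1 for all k ≥ 0.

P_k = -k^3 − k^2 + k − 1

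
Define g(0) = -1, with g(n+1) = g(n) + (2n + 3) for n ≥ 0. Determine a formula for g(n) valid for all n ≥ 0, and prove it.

Claim: g(n) = n^2 + 2n − 1.

Base case: g(0) = -1, and 0^2 + 2·0 − 1 = -1.
Assume g(m) = m^2 + 2m − 1.
Then g(m+1) = g(m) + (2m + 3) = (m^2 + 2m − 1) + (2m + 3) = m^2 + 4m + 2,
and (m+1)^2 + 2·(m+1) − 1 = m^2 + 4m + 2.
By induction, g(n) = n^2 + 2n − 1 for all n ≥ 0.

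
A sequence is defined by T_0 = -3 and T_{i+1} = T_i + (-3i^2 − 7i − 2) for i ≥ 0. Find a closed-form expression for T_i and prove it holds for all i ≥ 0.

Claim: T_i = -i^3 − 2i^2 + i − 3.

Base case: T_0 = -3, and -0^3 − 2·0^2 + 0 − 3 = -3.
Assume T_k = -k^3 − 2k^2 + k − 3.
Then T_{k+1} = T_k + (-3k^2 − 7k − 2) = (-k^3 − 2k^2 + k − 3) + (-3k^2 − 7k − 2) = -k^3 − 5k^2 − 6k − 5,
and -(k+1)^3 − 2·(k+1)^2 + (k+1) − 3 = -k^3 − 5k^2 − 6k − 5.
This completes the inductive step, so T_i = -i^3 − 2i^2 + i − 3 for all i ≥ 0.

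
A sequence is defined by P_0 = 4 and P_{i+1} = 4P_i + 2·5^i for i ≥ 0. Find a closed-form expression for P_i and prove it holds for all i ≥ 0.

Claim: P_i = 2·4^i + 2·5^i.

Base case: P_0 = 4, and 2·4^0 + 2·5^0 = 2 + 2 = 4.
Assume P_j = 2·4^j + 2·5^j for some j ≥ 0.
Then P_{j+1} = 4P_j + 2·5^j = 4·(2·4^j + 2·5^j) + 2·5^j = 2·4^{j+1} + 8·5^j + 2·5^j = 2·4^{j+1} + 10·5^j = 2·4^{j+1} + 2·5^{j+1}.
Hence P_i = 2·4^i + 2·5^i for every i ≥ 0, by induction.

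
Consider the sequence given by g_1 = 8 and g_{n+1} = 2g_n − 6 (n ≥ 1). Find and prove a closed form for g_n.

Claim: g_n = 2^n + 6.

Base case: g_1 = 8, and 2^1 + 6 = 2 + 6 = 8.
Assume g_r = 2^r + 6 for some r ≥ 1.
Then g_{r+1} = 2g_r − 6 = 2·(2^r + 6) − 6 = 2^{r+1} + 12 − 6 = 2^{r+1} + 6.
So the formula holds for r+1, and by induction g_n = 2^n + 6 for all n ≥ 1.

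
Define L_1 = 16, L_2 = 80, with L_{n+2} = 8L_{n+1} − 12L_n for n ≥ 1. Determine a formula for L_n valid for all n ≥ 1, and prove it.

Claim: L_n = 2·2^n + 2·6^n.

Base cases: L_1 = 16 and 2·2^1 + 2·6^1 = 16; L_2 = 80 and 2·2^2 + 2·6^2 = 80.
Assume L_j = 2·2^j + 2·6^j for all 1 ≤ j ≤ k, where k ≥ 2.
Then L_{k+1} = 8L_k − 12L_{k−1} = 8·(2·2^k + 2·6^k) − 12·(2·2^{k−1} + 2·6^{k−1}) = 2·(8·2 − 12)2^{k−1} + 2·(8·6 − 12)6^{k−1} = 8·2^{k−1} + 72·6^{k−1} = 2·2^{k+1} + 2·6^{k+1}.
This completes the inductive step, so L_n = 2·2^n + 2·6^n for all n ≥ 1.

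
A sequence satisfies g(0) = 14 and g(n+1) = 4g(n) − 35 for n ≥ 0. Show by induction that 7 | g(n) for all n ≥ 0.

Base case: g(0) = 14 = 7·2, so 7 | g(0).
Assume 7 | g(r), so g(r) = 7t for some integer t.
Then g(r+1) = 4g(r) − 35 = 4·(7t) − 35 = 7(4t − 5), so 7 | g(r+1).
So the property holds for r+1, and by induction 7 | g(n) for all n ≥ 0.

7 | g(n)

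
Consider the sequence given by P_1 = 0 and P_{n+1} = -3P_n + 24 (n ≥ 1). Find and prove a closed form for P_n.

Claim: P_n = 2·(-3)^n + 6.

Base case: P_1 = 0, and 2·(-3)^1 + 6 = -6 + 6 = 0.
Assume P_m = 2·(-3)^m + 6 for some m ≥ 1.
Then P_{m+1} = -3P_m + 24 = -3·(2·(-3)^m + 6) + 24 = -6·(-3)^m − 18 + 24 = 2·(-3)^{m+1} + 6.
This completes the inductive step, so P_n = 2·(-3)^n + 6 for all n ≥ 1.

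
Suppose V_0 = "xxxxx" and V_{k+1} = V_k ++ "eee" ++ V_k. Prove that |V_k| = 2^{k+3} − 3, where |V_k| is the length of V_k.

Base case: |V_0| = 5, and 2^{0+3} − 3 = 5.
Assume |V_r| = 2^{r+3} − 3.
Then |V_{r+1}| = |V_r| + 3 + |V_r| = 2|V_r| + 3 = 2(2^{r+3} − 3) + 3 = 2^{r+1+3} − 6 + 3 = 2^{r+1+3} − 3.
Hence |V_k| = 2^{k+3} − 3 for every k ≥ 0, by induction.

|V_k| = 2^{k+3} − 3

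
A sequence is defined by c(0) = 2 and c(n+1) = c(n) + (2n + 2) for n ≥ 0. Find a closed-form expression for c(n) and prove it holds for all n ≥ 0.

Claim: c(n) = n^2 + n + 2.

Base case: c(0) = 2, and 0^2 + 0 + 2 = 2.
Assume c(k) = k^2 + k + 2.
Then c(k+1) = c(k) + (2k + 2) = (k^2 + k + 2) + (2k + 2) = k^2 + 3k + 4,
and (k+1)^2 + (k+1) + 2 = k^2 + 3k + 4.
Hence c(n) = n^2 + n + 2 for every n ≥ 0, by induction.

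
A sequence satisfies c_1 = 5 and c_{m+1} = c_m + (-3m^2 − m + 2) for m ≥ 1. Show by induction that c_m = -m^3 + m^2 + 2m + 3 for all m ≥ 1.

Base case: c_1 = 5, and -1^3 + 1^2 + 2·1 + 3 = 5.
Assume c_r = -r^3 + r^2 + 2r + 3.
Then c_{r+1} = c_r + (-3r^2 − r + 2) = (-r^3 + r^2 + 2r + 3) + (-3r^2 − r + 2) = -r^3 − 2r^2 + r + 5,
and -(r+1)^3 + (r+1)^2 + 2·(r+1) + 3 = -r^3 − 2r^2 + r + 5.
By induction, c_m = -m^3 + m^2 + 2m + 3 for all m ≥ 1.

c_m = -m^3 + m^2 + 2m + 3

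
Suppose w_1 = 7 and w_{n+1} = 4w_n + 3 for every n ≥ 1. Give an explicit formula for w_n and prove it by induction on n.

Claim: w_n = 2·4^n − 1.

Base case: w_1 = 7, and 2·4^1 − 1 = 8 − 1 = 7.
Assume w_j = 2·4^j − 1 for some j ≥ 1.
Then w_{j+1} = 4w_j + 3 = 4·(2·4^j − 1) + 3 = 8·4^j − 4 + 3 = 2·4^{j+1} − 1.
Hence w_n = 2·4^n − 1 for every n ≥ 1, by induction.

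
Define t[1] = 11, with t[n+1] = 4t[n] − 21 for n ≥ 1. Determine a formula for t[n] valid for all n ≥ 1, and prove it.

Claim: t[n] = 4^n + 7.

Base case: t[1] = 11, and 4^1 + 7 = 4 + 7 = 11.
Assume t[j] = 4^j + 7 for some j ≥ 1.
Then t[j+1] = 4t[j] − 21 = 4·(4^j + 7) − 21 = 4^{j+1} + 28 − 21 = 4^{j+1} + 7.
So the formula holds for j+1, and by induction t[n] = 4^n + 7 for all n ≥ 1.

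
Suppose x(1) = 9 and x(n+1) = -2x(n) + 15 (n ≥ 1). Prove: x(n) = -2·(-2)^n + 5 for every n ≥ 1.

Base case: x(1) = 9, and -2·(-2)^1 + 5 = 4 + 5 = 9.
Assume x(k) = -2·(-2)^k + 5 for some k ≥ 1.
Then x(k+1) = -2x(k) + 15 = -2·(-2·(-2)^k + 5) + 15 = 4·(-2)^k − 10 + 15 = -2·(-2)^{k+1} + 5.
Hence x(n) = -2·(-2)^n + 5 for every n ≥ 1, by induction.

x(n) = -2·(-2)^n + 5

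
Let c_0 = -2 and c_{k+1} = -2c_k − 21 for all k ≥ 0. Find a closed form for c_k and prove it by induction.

Claim: c_k = 5·(-2)^k − 7.

Base case: c_0 = -2, and 5·(-2)^0 − 7 = 5 − 7 = -2.
Assume c_r = 5·(-2)^r − 7 for some r ≥ 0.
Then c_{r+1} = -2c_r − 21 = -2·(5·(-2)^r − 7) − 21 = -10·(-2)^r + 14 − 21 = 5·(-2)^{r+1} − 7.
By induction, c_k = 5·(-2)^k − 7 for all k ≥ 0.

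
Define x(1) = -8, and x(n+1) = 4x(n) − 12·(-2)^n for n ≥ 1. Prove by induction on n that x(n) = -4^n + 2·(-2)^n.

Base case: x(1) = -8, and -4^1 + 2·(-2)^1 = -4 − 4 = -8.
Assume x(j) = -4^j + 2·(-2)^j for some j ≥ 1.
Then x(j+1) = 4x(j) − 12·(-2)^j = 4·(-4^j + 2·(-2)^j) − 12·(-2)^j = -4^{j+1} + 8·(-2)^j − 12·(-2)^j = -4^{j+1} − 4·(-2)^j = -4^{j+1} + 2·(-2)^{j+1}.
This completes the inductive step, so x(n) = -4^n + 2·(-2)^n for all n ≥ 1.

x(n) = -4^n + 2·(-2)^n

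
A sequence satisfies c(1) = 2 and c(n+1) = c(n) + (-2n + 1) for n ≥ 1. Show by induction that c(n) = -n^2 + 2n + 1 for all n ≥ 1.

Base case: c(1) = 2, and -1^2 + 2·1 + 1 = 2.
Assume c(r) = -r^2 + 2r + 1.
Then c(r+1) = c(r) + (-2r + 1) = (-r^2 + 2r + 1) + (-2r + 1) = -r^2 + 2,
and -(r+1)^2 + 2·(r+1) + 1 = -r^2 + 2.
Hence c(n) = -n^2 + 2n + 1 for every n ≥ 1, by induction.

c(n) = -n^2 + 2n + 1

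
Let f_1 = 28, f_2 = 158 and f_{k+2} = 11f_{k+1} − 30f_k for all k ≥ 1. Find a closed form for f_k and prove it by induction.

Claim: f_k = 3·6^k + 2·5^k.

Base cases: f_1 = 28 and 3·6^1 + 2·5^1 = 28; f_2 = 158 and 3·6^2 + 2·5^2 = 158.
Assume f_j = 3·6^j + 2·5^j for all 1 ≤ j ≤ m, where m ≥ 2.
Then f_{m+1} = 11f_m − 30f_{m−1} = 11·(3·6^m + 2·5^m) − 30·(3·6^{m−1} + 2·5^{m−1}) = 3·(11·6 − 30)6^{m−1} + 2·(11·5 − 30)5^{m−1} = 108·6^{m−1} + 50·5^{m−1} = 3·6^{m+1} + 2·5^{m+1}.
Hence f_k = 3·6^k + 2·5^k for every k ≥ 1, by strong induction.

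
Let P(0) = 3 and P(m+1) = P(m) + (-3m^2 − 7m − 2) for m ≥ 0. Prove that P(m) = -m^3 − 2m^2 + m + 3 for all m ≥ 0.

Base case: P(0) = 3, and -0^3 − 2·0^2 + 0 + 3 = 3.
Assume P(k) = -k^3 − 2k^2 + k + 3.
Then P(k+1) = P(k) + (-3k^2 − 7k − 2) = (-k^3 − 2k^2 + k + 3) + (-3k^2 − 7k − 2) = -k^3 − 5k^2 − 6k + 1,
and -(k+1)^3 − 2·(k+1)^2 + (k+1) + 3 = -k^3 − 5k^2 − 6k + 1.
Hence P(m) = -m^3 − 2m^2 + m + 3 for every m ≥ 0, by induction.

P(m) = -m^3 − 2m^2 + m + 3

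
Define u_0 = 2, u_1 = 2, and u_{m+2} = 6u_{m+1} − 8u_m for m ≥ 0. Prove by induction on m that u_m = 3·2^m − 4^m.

Base cases: u_0 = 2 and 3·2^0 − 4^0 = 2; u_1 = 2 and 3·2^1 − 4^1 = 2.
Assume u_j = 3·2^j − 4^j for all 0 ≤ j ≤ k, where k ≥ 1.
Then u_{k+1} = 6u_k − 8u_{k−1} = 6·(3·2^k − 4^k) − 8·(3·2^{k−1} − 4^{k−1}) = 3·(6·2 − 8)2^{k−1} − (6·4 − 8)4^{k−1} = 12·2^{k−1} − 16·4^{k−1} = 3·2^{k+1} − 4^{k+1}.
By strong induction, u_m = 3·2^m − 4^m for all m ≥ 0.

u_m = 3·2^m − 4^m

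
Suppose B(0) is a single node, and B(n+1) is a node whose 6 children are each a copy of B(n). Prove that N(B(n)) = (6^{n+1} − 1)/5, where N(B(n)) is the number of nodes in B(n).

Base case: N(B(0)) = 1, and (6^{0+1} − 1)/5 = 1.
Assume N(B(j)) = (6^{j+1} − 1)/5.
Then N(B(j+1)) = 1 + 6N(B(j)) = 1 + 6·(6^{j+1} − 1)/5 = 1 + (6^{j+2} − 6)/5 = (5 + 6^{j+2} − 6)/5 = (6^{j+2} − 1)/5.
So the formula holds for j+1, and by induction N(B(n)) = (6^{n+1} − 1)/5 for all n ≥ 0.

N(B(n)) = (6^{n+1} − 1)/5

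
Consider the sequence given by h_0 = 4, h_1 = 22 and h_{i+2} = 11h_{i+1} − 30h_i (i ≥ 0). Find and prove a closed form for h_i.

Claim: h_i = 2·5^i + 2·6^i.

Base cases: h_0 = 4 and 2·5^0 + 2·6^0 = 4; h_1 = 22 and 2·5^1 + 2·6^1 = 22.
Assume h_j = 2·5^j + 2·6^j for all 0 ≤ j ≤ k, where k ≥ 1.
Then h_{k+1} = 11h_k − 30h_{k−1} = 11·(2·5^k + 2·6^k) − 30·(2·5^{k−1} + 2·6^{k−1}) = 2·(11·5 − 30)5^{k−1} + 2·(11·6 − 30)6^{k−1} = 50·5^{k−1} + 72·6^{k−1} = 2·5^{k+1} + 2·6^{k+1}.
Hence h_i = 2·5^i + 2·6^i for every i ≥ 0, by strong induction.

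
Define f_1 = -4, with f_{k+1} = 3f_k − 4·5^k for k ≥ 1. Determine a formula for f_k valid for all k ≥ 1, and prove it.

Claim: f_k = 2·3^k − 2·5^k.

Base case: f_1 = -4, and 2·3^1 − 2·5^1 = 6 − 10 = -4.
Assume f_j = 2·3^j − 2·5^j for some j ≥ 1.
Then f_{j+1} = 3f_j − 4·5^j = 3·(2·3^j − 2·5^j) − 4·5^j = 2·3^{j+1} − 6·5^j − 4·5^j = 2·3^{j+1} − 10·5^j = 2·3^{j+1} − 2·5^{j+1}.
By induction, f_k = 2·3^k − 2·5^k for all k ≥ 1.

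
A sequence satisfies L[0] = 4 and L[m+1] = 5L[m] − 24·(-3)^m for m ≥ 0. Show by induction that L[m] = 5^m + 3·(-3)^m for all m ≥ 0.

Base case: L[0] = 4, and 5^0 + 3·(-3)^0 = 1 + 3 = 4.
Assume L[k] = 5^k + 3·(-3)^k for some k ≥ 0.
Then L[k+1] = 5L[k] − 24·(-3)^k = 5·(5^k + 3·(-3)^k) − 24·(-3)^k = 5^{k+1} + 15·(-3)^k − 24·(-3)^k = 5^{k+1} − 9·(-3)^k = 5^{k+1} + 3·(-3)^{k+1}.
So the formula holds for k+1, and by induction L[m] = 5^m + 3·(-3)^m for all m ≥ 0.

L[m] = 5^m + 3·(-3)^m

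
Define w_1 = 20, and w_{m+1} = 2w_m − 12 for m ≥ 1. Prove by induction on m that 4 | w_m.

Base case: w_1 = 20 = 4·5, so 4 | w_1.
Assume 4 | w_r, so w_r = 4t for some integer t.
Then w_{r+1} = 2w_r − 12 = 2·(4t) − 12 = 4(2t − 3), so 4 | w_{r+1}.
Hence 4 | w_m for every m ≥ 1, by induction.

4 | w_m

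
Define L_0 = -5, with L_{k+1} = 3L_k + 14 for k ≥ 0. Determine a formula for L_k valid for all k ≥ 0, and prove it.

Claim: L_k = 2·3^k − 7.

Base case: L_0 = -5, and 2·3^0 − 7 = 2 − 7 = -5.
Assume L_r = 2·3^r − 7 for some r ≥ 0.
Then L_{r+1} = 3L_r + 14 = 3·(2·3^r − 7) + 14 = 6·3^r − 21 + 14 = 2·3^{r+1} − 7.
By induction, L_k = 2·3^k − 7 for all k ≥ 0.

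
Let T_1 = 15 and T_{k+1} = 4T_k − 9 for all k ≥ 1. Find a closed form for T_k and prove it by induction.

Claim: T_k = 3·4^k + 3.

Base case: T_1 = 15, and 3·4^1 + 3 = 12 + 3 = 15.
Assume T_m = 3·4^m + 3 for some m ≥ 1.
Then T_{m+1} = 4T_m − 9 = 4·(3·4^m + 3) − 9 = 12·4^m + 12 − 9 = 3·4^{m+1} + 3.
So the formula holds for m+1, and by induction T_k = 3·4^k + 3 for all k ≥ 1.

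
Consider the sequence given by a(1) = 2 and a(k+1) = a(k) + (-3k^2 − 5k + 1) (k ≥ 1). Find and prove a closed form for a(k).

Claim: a(k) = -k^3 − k^2 + 3k + 1.

Base case: a(1) = 2, and -1^3 − 1^2 + 3·1 + 1 = 2.
Assume a(m) = -m^3 − m^2 + 3m + 1.
Then a(m+1) = a(m) + (-3m^2 − 5m + 1) = (-m^3 − m^2 + 3m + 1) + (-3m^2 − 5m + 1) = -m^3 − 4m^2 − 2m + 2,
and -(m+1)^3 − (m+1)^2 + 3·(m+1) + 1 = -m^3 − 4m^2 − 2m + 2.
This completes the inductive step, so a(k) = -k^3 − k^2 + 3k + 1 for all k ≥ 1.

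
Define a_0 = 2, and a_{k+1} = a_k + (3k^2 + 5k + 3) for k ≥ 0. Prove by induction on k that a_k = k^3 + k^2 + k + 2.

Base case: a_0 = 2, and 0^3 + 0^2 + 0 + 2 = 2.
Assume a_j = j^3 + j^2 + j + 2.
Then a_{j+1} = a_j + (3j^2 + 5j + 3) = (j^3 + j^2 + j + 2) + (3j^2 + 5j + 3) = j^3 + 4j^2 + 6j + 5,
and (j+1)^3 + (j+1)^2 + (j+1) + 2 = j^3 + 4j^2 + 6j + 5.
Hence a_k = k^3 + k^2 + k + 2 for every k ≥ 0, by induction.

a_k = k^3 + k^2 + k + 2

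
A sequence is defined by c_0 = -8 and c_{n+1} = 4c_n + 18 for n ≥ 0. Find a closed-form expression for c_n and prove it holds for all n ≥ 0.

Claim: c_n = -2·4^n − 6.

Base case: c_0 = -8, and -2·4^0 − 6 = -2 − 6 = -8.
Assume c_j = -2·4^j − 6 for some j ≥ 0.
Then c_{j+1} = 4c_j + 18 = 4·(-2·4^j − 6) + 18 = -8·4^j − 24 + 18 = -2·4^{j+1} − 6.
This completes the inductive step, so c_n = -2·4^n − 6 for all n ≥ 0.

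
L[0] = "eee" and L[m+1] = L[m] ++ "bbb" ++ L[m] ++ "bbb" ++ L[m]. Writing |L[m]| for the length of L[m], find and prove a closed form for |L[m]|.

Claim: |L[m]| = 6·3^m − 3.

Base case: |L[0]| = 3, and 6·3^0 − 3 = 3.
Assume |L[k]| = 6·3^k − 3.
Then |L[k+1]| = 3|L[k]| + 6 = 3(6·3^k − 3) + 6 = 6·3^{k+1} − 9 + 6 = 6·3^{k+1} − 3.
So the formula holds for k+1, and by induction |L[m]| = 6·3^m − 3 for all m ≥ 0.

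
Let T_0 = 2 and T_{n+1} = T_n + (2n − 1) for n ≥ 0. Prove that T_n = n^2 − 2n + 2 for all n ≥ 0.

Base case: T_0 = 2, and 0^2 − 2·0 + 2 = 2.
Assume T_j = j^2 − 2j + 2.
Then T_{j+1} = T_j + (2j − 1) = (j^2 − 2j + 2) + (2j − 1) = j^2 + 1,
and (j+1)^2 − 2·(j+1) + 2 = j^2 + 1.
By induction, T_n = n^2 − 2n + 2 for all n ≥ 0.

T_n = n^2 − 2n + 2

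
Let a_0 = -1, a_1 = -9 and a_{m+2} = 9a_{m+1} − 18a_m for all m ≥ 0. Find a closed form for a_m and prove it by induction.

Claim: a_m = 3^m − 2·6^m.

Base cases: a_0 = -1 and 3^0 − 2·6^0 = -1; a_1 = -9 and 3^1 − 2·6^1 = -9.
Assume a_j = 3^j − 2·6^j for all 0 ≤ j ≤ r, where r ≥ 1.
Then a_{r+1} = 9a_r − 18a_{r−1} = 9·(3^r − 2·6^r) − 18·(3^{r−1} − 2·6^{r−1}) = (9·3 − 18)3^{r−1} − 2·(9·6 − 18)6^{r−1} = 9·3^{r−1} − 72·6^{r−1} = 3^{r+1} − 2·6^{r+1}.
So the formula holds for r+1, and by strong induction a_m = 3^m − 2·6^m for all m ≥ 0.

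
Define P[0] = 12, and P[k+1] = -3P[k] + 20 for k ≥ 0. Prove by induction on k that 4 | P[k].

Base case: P[0] = 12 = 4·3, so 4 | P[0].
Assume 4 | P[j], so P[j] = 4t for some integer t.
Then P[j+1] = -3P[j] + 20 = -3·(4t) + 20 = 4(-3t + 5), so 4 | P[j+1].
Hence 4 | P[k] for every k ≥ 0, by induction.

4 | P[k]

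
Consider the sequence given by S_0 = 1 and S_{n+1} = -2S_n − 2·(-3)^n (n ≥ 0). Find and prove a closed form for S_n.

Claim: S_n = -(-2)^n + 2·(-3)^n.

Base case: S_0 = 1, and -(-2)^0 + 2·(-3)^0 = -1 + 2 = 1.
Assume S_m = -(-2)^m + 2·(-3)^m for some m ≥ 0.
Then S_{m+1} = -2S_m − 2·(-3)^m = -2·(-(-2)^m + 2·(-3)^m) − 2·(-3)^m = -(-2)^{m+1} − 4·(-3)^m − 2·(-3)^m = -(-2)^{m+1} − 6·(-3)^m = -(-2)^{m+1} + 2·(-3)^{m+1}.
So the formula holds for m+1, and by induction S_n = -(-2)^n + 2·(-3)^n for all n ≥ 0.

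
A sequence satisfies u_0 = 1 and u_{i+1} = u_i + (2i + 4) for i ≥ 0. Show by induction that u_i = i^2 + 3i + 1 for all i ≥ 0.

Base case: u_0 = 1, and 0^2 + 3·0 + 1 = 1.
Assume u_k = k^2 + 3k + 1.
Then u_{k+1} = u_k + (2k + 4) = (k^2 + 3k + 1) + (2k + 4) = k^2 + 5k + 5,
and (k+1)^2 + 3·(k+1) + 1 = k^2 + 5k + 5.
Hence u_i = i^2 + 3i + 1 for every i ≥ 0, by induction.

u_i = i^2 + 3i + 1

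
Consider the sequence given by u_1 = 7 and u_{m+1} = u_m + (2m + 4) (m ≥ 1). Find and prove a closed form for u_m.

Claim: u_m = m^2 + 3m + 3.

Base case: u_1 = 7, and 1^2 + 3·1 + 3 = 7.
Assume u_r = r^2 + 3r + 3.
Then u_{r+1} = u_r + (2r + 4) = (r^2 + 3r + 3) + (2r + 4) = r^2 + 5r + 7,
and (r+1)^2 + 3·(r+1) + 3 = r^2 + 5r + 7.
This completes the inductive step, so u_m = m^2 + 3m + 3 for all m ≥ 1.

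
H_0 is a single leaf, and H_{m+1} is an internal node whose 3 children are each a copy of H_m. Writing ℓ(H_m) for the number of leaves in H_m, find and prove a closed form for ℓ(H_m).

Claim: ℓ(H_m) = 3^m.

Base case: ℓ(H_0) = 1, and 3^0 = 1.
Assume ℓ(H_k) = 3^k.
Then ℓ(H_{k+1}) = 3·ℓ(H_k) = 3·3^k = 3^{k+1}.
This completes the inductive step, so ℓ(H_m) = 3^m for all m ≥ 0.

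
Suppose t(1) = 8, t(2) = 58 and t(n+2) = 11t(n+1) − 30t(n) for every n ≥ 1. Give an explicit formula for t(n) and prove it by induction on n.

Claim: t(n) = 3·6^n − 2·5^n.

Base cases: t(1) = 8 and 3·6^1 − 2·5^1 = 8; t(2) = 58 and 3·6^2 − 2·5^2 = 58.
Assume t(j) = 3·6^j − 2·5^j for all 1 ≤ j ≤ k, where k ≥ 2.
Then t(k+1) = 11t(k) − 30t(k−1) = 11·(3·6^k − 2·5^k) − 30·(3·6^{k−1} − 2·5^{k−1}) = 3·(11·6 − 30)6^{k−1} − 2·(11·5 − 30)5^{k−1} = 108·6^{k−1} − 50·5^{k−1} = 3·6^{k+1} − 2·5^{k+1}.
By strong induction, t(n) = 3·6^n − 2·5^n for all n ≥ 1.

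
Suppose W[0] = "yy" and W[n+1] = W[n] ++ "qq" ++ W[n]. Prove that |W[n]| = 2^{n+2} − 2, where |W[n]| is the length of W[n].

Base case: |W[0]| = 2, and 2^{0+2} − 2 = 2.
Assume |W[m]| = 2^{m+2} − 2.
Then |W[m+1]| = |W[m]| + 2 + |W[m]| = 2|W[m]| + 2 = 2(2^{m+2} − 2) + 2 = 2^{m+3} − 4 + 2 = 2^{m+3} − 2.
By induction, |W[n]| = 2^{n+2} − 2 for all n ≥ 0.

|W[n]| = 2^{n+2} − 2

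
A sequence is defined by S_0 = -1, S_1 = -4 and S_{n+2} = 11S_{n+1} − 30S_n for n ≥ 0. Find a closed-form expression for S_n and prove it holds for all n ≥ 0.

Claim: S_n = 6^n − 2·5^n.

Base cases: S_0 = -1 and 6^0 − 2·5^0 = -1; S_1 = -4 and 6^1 − 2·5^1 = -4.
Assume S_j = 6^j − 2·5^j for all 0 ≤ j ≤ r, where r ≥ 1.
Then S_{r+1} = 11S_r − 30S_{r−1} = 11·(6^r − 2·5^r) − 30·(6^{r−1} − 2·5^{r−1}) = (11·6 − 30)6^{r−1} − 2·(11·5 − 30)5^{r−1} = 36·6^{r−1} − 50·5^{r−1} = 6^{r+1} − 2·5^{r+1}.
So the formula holds for r+1, and by strong induction S_n = 6^n − 2·5^n for all n ≥ 0.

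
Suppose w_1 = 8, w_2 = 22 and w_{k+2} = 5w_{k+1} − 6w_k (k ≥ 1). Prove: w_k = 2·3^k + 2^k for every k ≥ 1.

Base cases: w_1 = 8 and 2·3^1 + 2^1 = 8; w_2 = 22 and 2·3^2 + 2^2 = 22.
Assume w_j = 2·3^j + 2^j for all 1 ≤ j ≤ m, where m ≥ 2.
Then w_{m+1} = 5w_m − 6w_{m−1} = 5·(2·3^m + 2^m) − 6·(2·3^{m−1} + 2^{m−1}) = 2·(5·3 − 6)3^{m−1} + (5·2 − 6)2^{m−1} = 18·3^{m−1} + 4·2^{m−1} = 2·3^{m+1} + 2^{m+1}.
By strong induction, w_k = 2·3^k + 2^k for all k ≥ 1.

w_k = 2·3^k + 2^k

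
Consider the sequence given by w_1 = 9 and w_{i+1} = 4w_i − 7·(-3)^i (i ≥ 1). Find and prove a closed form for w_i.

Claim: w_i = 3·4^i + (-3)^i.

Base case: w_1 = 9, and 3·4^1 + (-3)^1 = 12 − 3 = 9.
Assume w_r = 3·4^r + (-3)^r for some r ≥ 1.
Then w_{r+1} = 4w_r − 7·(-3)^r = 4·(3·4^r + (-3)^r) − 7·(-3)^r = 3·4^{r+1} + 4·(-3)^r − 7·(-3)^r = 3·4^{r+1} − 3·(-3)^r = 3·4^{r+1} + (-3)^{r+1}.
So the formula holds for r+1, and by induction w_i = 3·4^i + (-3)^i for all i ≥ 1.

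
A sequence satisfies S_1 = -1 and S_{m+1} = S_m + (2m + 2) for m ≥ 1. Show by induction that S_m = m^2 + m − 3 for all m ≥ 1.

Base case: S_1 = -1, and 1^2 + 1 − 3 = -1.
Assume S_k = k^2 + k − 3.
Then S_{k+1} = S_k + (2k + 2) = (k^2 + k − 3) + (2k + 2) = k^2 + 3k − 1,
and (k+1)^2 + (k+1) − 3 = k^2 + 3k − 1.
Hence S_m = m^2 + m − 3 for every m ≥ 1, by induction.

S_m = m^2 + m − 3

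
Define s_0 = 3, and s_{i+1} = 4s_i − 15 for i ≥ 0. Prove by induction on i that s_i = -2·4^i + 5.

Base case: s_0 = 3, and -2·4^0 + 5 = -2 + 5 = 3.
Assume s_r = -2·4^r + 5 for some r ≥ 0.
Then s_{r+1} = 4s_r − 15 = 4·(-2·4^r + 5) − 15 = -8·4^r + 20 − 15 = -2·4^{r+1} + 5.
This completes the inductive step, so s_i = -2·4^i + 5 for all i ≥ 0.

s_i = -2·4^i + 5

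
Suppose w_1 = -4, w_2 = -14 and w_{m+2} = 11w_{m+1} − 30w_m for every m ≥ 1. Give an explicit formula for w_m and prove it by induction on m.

Claim: w_m = 6^m − 2·5^m.

Base cases: w_1 = -4 and 6^1 − 2·5^1 = -4; w_2 = -14 and 6^2 − 2·5^2 = -14.
Assume w_i = 6^i − 2·5^i for all 1 ≤ i ≤ j, where j ≥ 2.
Then w_{j+1} = 11w_j − 30w_{j−1} = 11·(6^j − 2·5^j) − 30·(6^{j−1} − 2·5^{j−1}) = (11·6 − 30)6^{j−1} − 2·(11·5 − 30)5^{j−1} = 36·6^{j−1} − 50·5^{j−1} = 6^{j+1} − 2·5^{j+1}.
Hence w_m = 6^m − 2·5^m for every m ≥ 1, by strong induction.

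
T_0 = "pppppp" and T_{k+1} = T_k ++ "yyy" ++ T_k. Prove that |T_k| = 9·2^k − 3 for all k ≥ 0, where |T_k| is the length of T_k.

Base case: |T_0| = 6, and 9·2^0 − 3 = 6.
Assume |T_r| = 9·2^r − 3.
Then |T_{r+1}| = |T_r| + 3 + |T_r| = 2|T_r| + 3 = 2(9·2^r − 3) + 3 = 9·2^{r+1} − 6 + 3 = 9·2^{r+1} − 3.
This completes the inductive step, so |T_k| = 9·2^k − 3 for all k ≥ 0.

|T_k| = 9·2^k − 3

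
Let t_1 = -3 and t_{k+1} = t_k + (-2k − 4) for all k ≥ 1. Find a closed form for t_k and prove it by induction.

Claim: t_k = -k^2 − 3k + 1.

Base case: t_1 = -3, and -1^2 − 3·1 + 1 = -3.
Assume t_r = -r^2 − 3r + 1.
Then t_{r+1} = t_r + (-2r − 4) = (-r^2 − 3r + 1) + (-2r − 4) = -r^2 − 5r − 3,
and -(r+1)^2 − 3·(r+1) + 1 = -r^2 − 5r − 3.
By induction, t_k = -k^2 − 3k + 1 for all k ≥ 1.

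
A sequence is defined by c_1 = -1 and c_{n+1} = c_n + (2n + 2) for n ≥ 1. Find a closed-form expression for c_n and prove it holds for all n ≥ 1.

Claim: c_n = n^2 + n − 3.

Base case: c_1 = -1, and 1^2 + 1 − 3 = -1.
Assume c_m = m^2 + m − 3.
Then c_{m+1} = c_m + (2m + 2) = (m^2 + m − 3) + (2m + 2) = m^2 + 3m − 1,
and (m+1)^2 + (m+1) − 3 = m^2 + 3m − 1.
By induction, c_n = n^2 + n − 3 for all n ≥ 1.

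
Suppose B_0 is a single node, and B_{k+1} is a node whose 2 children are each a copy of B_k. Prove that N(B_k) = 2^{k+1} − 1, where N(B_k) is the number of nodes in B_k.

Base case: N(B_0) = 1, and 2^{0+1} − 1 = 1.
Assume N(B_r) = 2^{r+1} − 1.
Then N(B_{r+1}) = 1 + 2N(B_r) = 1 + 2(2^{r+1} − 1) = 2^{r+2} − 2 + 1 = 2^{r+2} − 1.
Hence N(B_k) = 2^{k+1} − 1 for every k ≥ 0, by induction.

N(B_k) = 2^{k+1} − 1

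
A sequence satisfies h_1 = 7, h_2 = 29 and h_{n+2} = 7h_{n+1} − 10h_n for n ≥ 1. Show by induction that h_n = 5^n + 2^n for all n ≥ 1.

Base cases: h_1 = 7 and 5^1 + 2^1 = 7; h_2 = 29 and 5^2 + 2^2 = 29.
Assume h_j = 5^j + 2^j for all 1 ≤ j ≤ k, where k ≥ 2.
Then h_{k+1} = 7h_k − 10h_{k−1} = 7·(5^k + 2^k) − 10·(5^{k−1} + 2^{k−1}) = (7·5 − 10)5^{k−1} + (7·2 − 10)2^{k−1} = 25·5^{k−1} + 4·2^{k−1} = 5^{k+1} + 2^{k+1}.
By strong induction, h_n = 5^n + 2^n for all n ≥ 1.

h_n = 5^n + 2^n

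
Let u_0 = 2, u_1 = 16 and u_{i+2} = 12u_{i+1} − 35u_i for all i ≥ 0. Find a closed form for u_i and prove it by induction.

Claim: u_i = 3·7^i − 5^i.

Base cases: u_0 = 2 and 3·7^0 − 5^0 = 2; u_1 = 16 and 3·7^1 − 5^1 = 16.
Assume u_j = 3·7^j − 5^j for all 0 ≤ j ≤ m, where m ≥ 1.
Then u_{m+1} = 12u_m − 35u_{m−1} = 12·(3·7^m − 5^m) − 35·(3·7^{m−1} − 5^{m−1}) = 3·(12·7 − 35)7^{m−1} − (12·5 − 35)5^{m−1} = 147·7^{m−1} − 25·5^{m−1} = 3·7^{m+1} − 5^{m+1}.
This completes the inductive step, so u_i = 3·7^i − 5^i for all i ≥ 0.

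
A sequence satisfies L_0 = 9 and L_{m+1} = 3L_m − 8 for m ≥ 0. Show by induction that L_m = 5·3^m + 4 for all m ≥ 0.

Base case: L_0 = 9, and 5·3^0 + 4 = 5 + 4 = 9.
Assume L_r = 5·3^r + 4 for some r ≥ 0.
Then L_{r+1} = 3L_r − 8 = 3·(5·3^r + 4) − 8 = 15·3^r + 12 − 8 = 5·3^{r+1} + 4.
By induction, L_m = 5·3^m + 4 for all m ≥ 0.

L_m = 5·3^m + 4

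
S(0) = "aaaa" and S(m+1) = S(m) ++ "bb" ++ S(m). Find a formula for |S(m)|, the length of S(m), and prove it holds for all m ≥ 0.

Claim: |S(m)| = 6·2^m − 2.

Base case: |S(0)| = 4, and 6·2^0 − 2 = 4.
Assume |S(j)| = 6·2^j − 2.
Then |S(j+1)| = |S(j)| + 2 + |S(j)| = 2|S(j)| + 2 = 2(6·2^j − 2) + 2 = 6·2^{j+1} − 4 + 2 = 6·2^{j+1} − 2.
Hence |S(m)| = 6·2^m − 2 for every m ≥ 0, by induction.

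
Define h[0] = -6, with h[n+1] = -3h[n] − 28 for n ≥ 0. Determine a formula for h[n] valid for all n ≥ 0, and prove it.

Claim: h[n] = (-3)^n − 7.

Base case: h[0] = -6, and (-3)^0 − 7 = 1 − 7 = -6.
Assume h[k] = (-3)^k − 7 for some k ≥ 0.
Then h[k+1] = -3h[k] − 28 = -3·((-3)^k − 7) − 28 = -3·(-3)^k + 21 − 28 = (-3)^{k+1} − 7.
So the formula holds for k+1, and by induction h[n] = (-3)^n − 7 for all n ≥ 0.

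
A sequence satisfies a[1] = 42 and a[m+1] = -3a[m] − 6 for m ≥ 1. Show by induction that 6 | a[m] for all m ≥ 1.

Base case: a[1] = 42 = 6·7, so 6 | a[1].
Assume 6 | a[r], so a[r] = 6t for some integer t.
Then a[r+1] = -3a[r] − 6 = -3·(6t) − 6 = 6(-3t − 1), so 6 | a[r+1].
By induction, 6 | a[m] for all m ≥ 1.

6 | a[m]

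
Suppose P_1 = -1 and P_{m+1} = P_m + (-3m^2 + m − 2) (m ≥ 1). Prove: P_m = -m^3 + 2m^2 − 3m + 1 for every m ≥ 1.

Base case: P_1 = -1, and -1^3 + 2·1^2 − 3·1 + 1 = -1.
Assume P_k = -k^3 + 2k^2 − 3k + 1.
Then P_{k+1} = P_k + (-3k^2 + k − 2) = (-k^3 + 2k^2 − 3k + 1) + (-3k^2 + k − 2) = -k^3 − k^2 − 2k − 1,
and -(k+1)^3 + 2·(k+1)^2 − 3·(k+1) + 1 = -k^3 − k^2 − 2k − 1.
By induction, P_m = -m^3 + 2m^2 − 3m + 1 for all m ≥ 1.

P_m = -m^3 + 2m^2 − 3m + 1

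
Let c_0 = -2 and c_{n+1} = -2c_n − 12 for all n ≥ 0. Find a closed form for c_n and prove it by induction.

Claim: c_n = 2·(-2)^n − 4.

Base case: c_0 = -2, and 2·(-2)^0 − 4 = 2 − 4 = -2.
Assume c_m = 2·(-2)^m − 4 for some m ≥ 0.
Then c_{m+1} = -2c_m − 12 = -2·(2·(-2)^m − 4) − 12 = -4·(-2)^m + 8 − 12 = 2·(-2)^{m+1} − 4.
By induction, c_n = 2·(-2)^n − 4 for all n ≥ 0.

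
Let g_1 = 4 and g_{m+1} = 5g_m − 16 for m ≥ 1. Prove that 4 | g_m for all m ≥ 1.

Base case: g_1 = 4 = 4·1, so 4 | g_1.
Assume 4 | g_k, so g_k = 4t for some integer t.
Then g_{k+1} = 5g_k − 16 = 5·(4t) − 16 = 4(5t − 4), so 4 | g_{k+1}.
By induction, 4 | g_m for all m ≥ 1.

4 | g_m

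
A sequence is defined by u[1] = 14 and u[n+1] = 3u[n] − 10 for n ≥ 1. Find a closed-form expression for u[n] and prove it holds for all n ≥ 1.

Claim: u[n] = 3^{n+1} + 5.

Base case: u[1] = 14, and 3^{1+1} + 5 = 9 + 5 = 14.
Assume u[r] = 3^{r+1} + 5 for some r ≥ 1.
Then u[r+1] = 3u[r] − 10 = 3·(3^{r+1} + 5) − 10 = 3^{r+2} + 15 − 10 = 3^{r+2} + 5.
By induction, u[n] = 3^{n+1} + 5 for all n ≥ 1.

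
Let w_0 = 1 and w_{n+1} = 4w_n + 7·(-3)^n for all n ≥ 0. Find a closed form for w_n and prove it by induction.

Claim: w_n = 2·4^n − (-3)^n.

Base case: w_0 = 1, and 2·4^0 − (-3)^0 = 2 − 1 = 1.
Assume w_m = 2·4^m − (-3)^m for some m ≥ 0.
Then w_{m+1} = 4w_m + 7·(-3)^m = 4·(2·4^m − (-3)^m) + 7·(-3)^m = 2·4^{m+1} − 4·(-3)^m + 7·(-3)^m = 2·4^{m+1} + 3·(-3)^m = 2·4^{m+1} − (-3)^{m+1}.
This completes the inductive step, so w_n = 2·4^n − (-3)^n for all n ≥ 0.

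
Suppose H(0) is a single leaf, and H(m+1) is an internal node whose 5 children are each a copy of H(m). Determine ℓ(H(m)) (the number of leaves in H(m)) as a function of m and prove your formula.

Claim: ℓ(H(m)) = 5^m.

Base case: ℓ(H(0)) = 1, and 5^0 = 1.
Assume ℓ(H(r)) = 5^r.
Then ℓ(H(r+1)) = 5·ℓ(H(r)) = 5·5^r = 5^{r+1}.
So the formula holds for r+1, and by induction ℓ(H(m)) = 5^m for all m ≥ 0.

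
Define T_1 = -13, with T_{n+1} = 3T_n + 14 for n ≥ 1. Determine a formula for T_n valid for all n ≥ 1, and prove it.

Claim: T_n = -2·3^n − 7.

Base case: T_1 = -13, and -2·3^1 − 7 = -6 − 7 = -13.
Assume T_k = -2·3^k − 7 for some k ≥ 1.
Then T_{k+1} = 3T_k + 14 = 3·(-2·3^k − 7) + 14 = -6·3^k − 21 + 14 = -2·3^{k+1} − 7.
By induction, T_n = -2·3^n − 7 for all n ≥ 1.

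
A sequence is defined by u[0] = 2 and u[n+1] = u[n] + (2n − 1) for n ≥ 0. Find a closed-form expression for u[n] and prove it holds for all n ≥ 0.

Claim: u[n] = n^2 − 2n + 2.

Base case: u[0] = 2, and 0^2 − 2·0 + 2 = 2.
Assume u[m] = m^2 − 2m + 2.
Then u[m+1] = u[m] + (2m − 1) = (m^2 − 2m + 2) + (2m − 1) = m^2 + 1,
and (m+1)^2 − 2·(m+1) + 2 = m^2 + 1.
This completes the inductive step, so u[n] = n^2 − 2n + 2 for all n ≥ 0.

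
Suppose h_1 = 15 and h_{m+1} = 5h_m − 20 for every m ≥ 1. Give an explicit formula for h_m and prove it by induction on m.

Claim: h_m = 2·5^m + 5.

Base case: h_1 = 15, and 2·5^1 + 5 = 10 + 5 = 15.
Assume h_k = 2·5^k + 5 for some k ≥ 1.
Then h_{k+1} = 5h_k − 20 = 5·(2·5^k + 5) − 20 = 10·5^k + 25 − 20 = 2·5^{k+1} + 5.
Hence h_m = 2·5^m + 5 for every m ≥ 1, by induction.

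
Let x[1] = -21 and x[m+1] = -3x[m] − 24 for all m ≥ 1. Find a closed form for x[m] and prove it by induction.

Claim: x[m] = 5·(-3)^m − 6.

Base case: x[1] = -21, and 5·(-3)^1 − 6 = -15 − 6 = -21.
Assume x[j] = 5·(-3)^j − 6 for some j ≥ 1.
Then x[j+1] = -3x[j] − 24 = -3·(5·(-3)^j − 6) − 24 = -15·(-3)^j + 18 − 24 = 5·(-3)^{j+1} − 6.
So the formula holds for j+1, and by induction x[m] = 5·(-3)^m − 6 for all m ≥ 1.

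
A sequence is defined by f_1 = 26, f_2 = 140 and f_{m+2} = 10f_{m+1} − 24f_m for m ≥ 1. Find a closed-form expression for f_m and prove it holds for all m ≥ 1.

Claim: f_m = 3·6^m + 2·4^m.

Base cases: f_1 = 26 and 3·6^1 + 2·4^1 = 26; f_2 = 140 and 3·6^2 + 2·4^2 = 140.
Assume f_j = 3·6^j + 2·4^j for all 1 ≤ j ≤ r, where r ≥ 2.
Then f_{r+1} = 10f_r − 24f_{r−1} = 10·(3·6^r + 2·4^r) − 24·(3·6^{r−1} + 2·4^{r−1}) = 3·(10·6 − 24)6^{r−1} + 2·(10·4 − 24)4^{r−1} = 108·6^{r−1} + 32·4^{r−1} = 3·6^{r+1} + 2·4^{r+1}.
So the formula holds for r+1, and by strong induction f_m = 3·6^m + 2·4^m for all m ≥ 1.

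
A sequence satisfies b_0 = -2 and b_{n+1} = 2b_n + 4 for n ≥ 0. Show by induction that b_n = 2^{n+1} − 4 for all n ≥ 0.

Base case: b_0 = -2, and 2^{0+1} − 4 = 2 − 4 = -2.
Assume b_m = 2^{m+1} − 4 for some m ≥ 0.
Then b_{m+1} = 2b_m + 4 = 2·(2^{m+1} − 4) + 4 = 2^{m+2} − 8 + 4 = 2^{m+2} − 4.
This completes the inductive step, so b_n = 2^{n+1} − 4 for all n ≥ 0.

b_n = 2^{n+1} − 4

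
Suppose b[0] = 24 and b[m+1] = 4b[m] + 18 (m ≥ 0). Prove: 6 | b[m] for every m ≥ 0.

Base case: b[0] = 24 = 6·4, so 6 | b[0].
Assume 6 | b[r], so b[r] = 6t for some integer t.
Then b[r+1] = 4b[r] + 18 = 4·(6t) + 18 = 6(4t + 3), so 6 | b[r+1].
By induction, 6 | b[m] for all m ≥ 0.

6 | b[m]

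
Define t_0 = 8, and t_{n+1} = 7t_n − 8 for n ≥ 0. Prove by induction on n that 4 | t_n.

Base case: t_0 = 8 = 4·2, so 4 | t_0.
Assume 4 | t_m, so t_m = 4s for some integer s.
Then t_{m+1} = 7t_m − 8 = 7·(4s) − 8 = 4(7s − 2), so 4 | t_{m+1}.
So the property holds for m+1, and by induction 4 | t_n for all n ≥ 0.

4 | t_n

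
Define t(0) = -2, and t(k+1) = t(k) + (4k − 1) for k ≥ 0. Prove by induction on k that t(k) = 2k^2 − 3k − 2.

Base case: t(0) = -2, and 2·0^2 − 3·0 − 2 = -2.
Assume t(m) = 2m^2 − 3m − 2.
Then t(m+1) = t(m) + (4m − 1) = (2m^2 − 3m − 2) + (4m − 1) = 2m^2 + m − 3,
and 2·(m+1)^2 − 3·(m+1) − 2 = 2m^2 + m − 3.
By induction, t(k) = 2k^2 − 3k − 2 for all k ≥ 0.

t(k) = 2k^2 − 3k − 2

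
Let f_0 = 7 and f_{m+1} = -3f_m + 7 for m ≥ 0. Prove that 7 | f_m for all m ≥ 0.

Base case: f_0 = 7 = 7·1, so 7 | f_0.
Assume 7 | f_k, so f_k = 7t for some integer t.
Then f_{k+1} = -3f_k + 7 = -3·(7t) + 7 = 7(-3t + 1), so 7 | f_{k+1}.
Hence 7 | f_m for every m ≥ 0, by induction.

7 | f_m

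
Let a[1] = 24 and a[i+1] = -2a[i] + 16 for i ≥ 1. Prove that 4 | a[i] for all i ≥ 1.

Base case: a[1] = 24 = 4·6, so 4 | a[1].
Assume 4 | a[r], so a[r] = 4t for some integer t.
Then a[r+1] = -2a[r] + 16 = -2·(4t) + 16 = 4(-2t + 4), so 4 | a[r+1].
So the property holds for r+1, and by induction 4 | a[i] for all i ≥ 1.

4 | a[i]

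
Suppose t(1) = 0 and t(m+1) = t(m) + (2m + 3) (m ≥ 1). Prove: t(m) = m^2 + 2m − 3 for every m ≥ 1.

Base case: t(1) = 0, and 1^2 + 2·1 − 3 = 0.
Assume t(r) = r^2 + 2r − 3.
Then t(r+1) = t(r) + (2r + 3) = (r^2 + 2r − 3) + (2r + 3) = r^2 + 4r,
and (r+1)^2 + 2·(r+1) − 3 = r^2 + 4r.
By induction, t(m) = m^2 + 2m − 3 for all m ≥ 1.

t(m) = m^2 + 2m − 3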